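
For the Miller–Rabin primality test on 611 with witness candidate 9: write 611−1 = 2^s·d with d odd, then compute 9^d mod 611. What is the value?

341

611 − 1 = 610 = 2^1 · 305, so d = 305.
9^1 ≡ 9 (mod 611)
9^2 ≡ 9^2 = 81 ≡ 81 (mod 611)
9^4 ≡ 81^2 = 6561 ≡ 451 (mod 611)
9^8 ≡ 451^2 = 203401 ≡ 549 (mod 611)
9^16 ≡ 549^2 = 301401 ≡ 178 (mod 611)
9^32 ≡ 178^2 = 31684 ≡ 523 (mod 611)
9^64 ≡ 523^2 = 273529 ≡ 412 (mod 611)
9^128 ≡ 412^2 = 169744 ≡ 497 (mod 611)
9^256 ≡ 497^2 = 247009 ≡ 165 (mod 611)
305 = 256 + 32 + 16 + 1 in binary powers of 2.
So 9^305 ≡ 165 · 523 · 178 · 9 ≡ 341 (mod 611).
Squaring chain: 341; never reaches −1, so base 9 is a Miller–Rabin witness that 611 is composite.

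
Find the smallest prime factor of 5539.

29

5539 is odd.
Digit sum 22, not divisible by 3.
Ends in 9: not divisible by 5.
7: 5539 = 7·791 + 2
11: 5539 = 11·503 + 6
13: 5539 = 13·426 + 1
17: 5539 = 17·325 + 14
19: 5539 = 19·291 + 10
23: 5539 = 23·240 + 19
29: 5539 = 29·191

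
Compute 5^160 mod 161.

100

5^1 ≡ 5 (mod 161)
5^2 ≡ 5^2 = 25 ≡ 25 (mod 161)
5^4 ≡ 25^2 = 625 ≡ 142 (mod 161)
5^8 ≡ 142^2 = 20164 ≡ 39 (mod 161)
5^16 ≡ 39^2 = 1521 ≡ 72 (mod 161)
5^32 ≡ 72^2 = 5184 ≡ 32 (mod 161)
5^64 ≡ 32^2 = 1024 ≡ 58 (mod 161)
5^128 ≡ 58^2 = 3364 ≡ 144 (mod 161)
160 = 128 + 32 in binary powers of 2.
So 5^160 ≡ 144 · 32 ≡ 100 (mod 161).
Since 100 ≠ 1, base 5 is a Fermat witness: 161 is composite.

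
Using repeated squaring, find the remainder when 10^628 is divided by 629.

565

10^1 ≡ 10 (mod 629)
10^2 ≡ 10^2 = 100 ≡ 100 (mod 629)
10^4 ≡ 100^2 = 10000 ≡ 565 (mod 629)
10^8 ≡ 565^2 = 319225 ≡ 322 (mod 629)
10^16 ≡ 322^2 = 103684 ≡ 528 (mod 629)
10^32 ≡ 528^2 = 278784 ≡ 137 (mod 629)
10^64 ≡ 137^2 = 18769 ≡ 528 (mod 629)
10^128 ≡ 528^2 = 278784 ≡ 137 (mod 629)
10^256 ≡ 137^2 = 18769 ≡ 528 (mod 629)
10^512 ≡ 528^2 = 278784 ≡ 137 (mod 629)
628 = 512 + 64 + 32 + 16 + 4 in binary powers of 2.
So 10^628 ≡ 137 · 528 · 137 · 528 · 565 ≡ 565 (mod 629).
Since 565 ≠ 1, base 10 is a Fermat witness: 629 is composite.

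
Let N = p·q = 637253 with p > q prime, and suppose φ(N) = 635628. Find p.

φ(n) = (p−1)(q−1) = n − (p+q) + 1, so p + q = 637253 − 635628 + 1 = 1626.
p and q are the roots of t² − 1626t + 637253 = 0.
Discriminant: 1626² − 4·637253 = 2643876 − 2549012 = 94864; √94864 = 308.
q = (1626 − 308)/2 = 659, p = (1626 + 308)/2 = 967.
Check: 659 · 967 = 637253.

967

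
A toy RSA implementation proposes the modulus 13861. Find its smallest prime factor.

13861 is odd.
Digit sum 19, not divisible by 3.
Ends in 1: not divisible by 5.
7: 13861 = 7·1980 + 1
11: 13861 = 11·1260 + 1
13: 13861 = 13·1066 + 3
17: 13861 = 17·815 + 6
19: 13861 = 19·729 + 10
23: 13861 = 23·602 + 15
29: 13861 = 29·477 + 28
31: 13861 = 31·447 + 4
37: 13861 = 37·374 + 23
41: 13861 = 41·338 + 3
43: 13861 = 43·322 + 15
47: 13861 = 47·294 + 43
53: 13861 = 53·261 + 28
59: 13861 = 59·234 + 55
61: 13861 = 61·227 + 14
67: 13861 = 67·206 + 59
71: 13861 = 71·195 + 16
73: 13861 = 73·189 + 64
79: 13861 = 79·175 + 36
83: 13861 = 83·167

83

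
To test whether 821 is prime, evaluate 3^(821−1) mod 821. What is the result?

1

3^1 ≡ 3 (mod 821)
3^2 ≡ 3^2 = 9 ≡ 9 (mod 821)
3^4 ≡ 9^2 = 81 ≡ 81 (mod 821)
3^8 ≡ 81^2 = 6561 ≡ 814 (mod 821)
3^16 ≡ 814^2 = 662596 ≡ 49 (mod 821)
3^32 ≡ 49^2 = 2401 ≡ 759 (mod 821)
3^64 ≡ 759^2 = 576081 ≡ 560 (mod 821)
3^128 ≡ 560^2 = 313600 ≡ 799 (mod 821)
3^256 ≡ 799^2 = 638401 ≡ 484 (mod 821)
3^512 ≡ 484^2 = 234256 ≡ 271 (mod 821)
820 = 512 + 256 + 32 + 16 + 4 in binary powers of 2.
So 3^820 ≡ 271 · 484 · 759 · 49 · 81 ≡ 1 (mod 821).
Since the result is 1, base 3 gives no evidence that 821 is composite.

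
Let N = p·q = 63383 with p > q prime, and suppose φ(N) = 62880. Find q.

φ(n) = (p−1)(q−1) = n − (p+q) + 1, so p + q = 63383 − 62880 + 1 = 504.
p and q are the roots of t² − 504t + 63383 = 0.
Discriminant: 504² − 4·63383 = 254016 − 253532 = 484; √484 = 22.
q = (504 − 22)/2 = 241, p = (504 + 22)/2 = 263.
Check: 241 · 263 = 63383.

241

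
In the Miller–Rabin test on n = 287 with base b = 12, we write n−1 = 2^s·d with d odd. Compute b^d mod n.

287 − 1 = 286 = 2^1 · 143, so d = 143.
12^1 ≡ 12 (mod 287)
12^2 ≡ 12^2 = 144 ≡ 144 (mod 287)
12^4 ≡ 144^2 = 20736 ≡ 72 (mod 287)
12^8 ≡ 72^2 = 5184 ≡ 18 (mod 287)
12^16 ≡ 18^2 = 324 ≡ 37 (mod 287)
12^32 ≡ 37^2 = 1369 ≡ 221 (mod 287)
12^64 ≡ 221^2 = 48841 ≡ 51 (mod 287)
12^128 ≡ 51^2 = 2601 ≡ 18 (mod 287)
143 = 128 + 8 + 4 + 2 + 1 in binary powers of 2.
So 12^143 ≡ 18 · 18 · 72 · 144 · 12 ≡ 199 (mod 287).
Squaring chain: 199; never reaches −1, so base 12 is a Miller–Rabin witness that 287 is composite.

199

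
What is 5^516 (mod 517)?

5^1 ≡ 5 (mod 517)
5^2 ≡ 5^2 = 25 ≡ 25 (mod 517)
5^4 ≡ 25^2 = 625 ≡ 108 (mod 517)
5^8 ≡ 108^2 = 11664 ≡ 290 (mod 517)
5^16 ≡ 290^2 = 84100 ≡ 346 (mod 517)
5^32 ≡ 346^2 = 119716 ≡ 289 (mod 517)
5^64 ≡ 289^2 = 83521 ≡ 284 (mod 517)
5^128 ≡ 284^2 = 80656 ≡ 4 (mod 517)
5^256 ≡ 4^2 = 16 ≡ 16 (mod 517)
5^512 ≡ 16^2 = 256 ≡ 256 (mod 517)
516 = 512 + 4 in binary powers of 2.
So 5^516 ≡ 256 · 108 ≡ 247 (mod 517).
Since 247 ≠ 1, base 5 is a Fermat witness: 517 is composite.

247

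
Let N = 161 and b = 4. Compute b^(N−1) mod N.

25

4^1 ≡ 4 (mod 161)
4^2 ≡ 4^2 = 16 ≡ 16 (mod 161)
4^4 ≡ 16^2 = 256 ≡ 95 (mod 161)
4^8 ≡ 95^2 = 9025 ≡ 9 (mod 161)
4^16 ≡ 9^2 = 81 ≡ 81 (mod 161)
4^32 ≡ 81^2 = 6561 ≡ 121 (mod 161)
4^64 ≡ 121^2 = 14641 ≡ 151 (mod 161)
4^128 ≡ 151^2 = 22801 ≡ 100 (mod 161)
160 = 128 + 32 in binary powers of 2.
So 4^160 ≡ 100 · 121 ≡ 25 (mod 161).
Since 25 ≠ 1, base 4 is a Fermat witness: 161 is composite.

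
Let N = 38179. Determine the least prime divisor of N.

73

38179 is odd.
Digit sum 28, not divisible by 3.
Ends in 9: not divisible by 5.
7: 38179 = 7·5454 + 1
11: 38179 = 11·3470 + 9
13: 38179 = 13·2936 + 11
17: 38179 = 17·2245 + 14
19: 38179 = 19·2009 + 8
23: 38179 = 23·1659 + 22
29: 38179 = 29·1316 + 15
31: 38179 = 31·1231 + 18
37: 38179 = 37·1031 + 32
41: 38179 = 41·931 + 8
43: 38179 = 43·887 + 38
47: 38179 = 47·812 + 15
53: 38179 = 53·720 + 19
59: 38179 = 59·647 + 6
61: 38179 = 61·625 + 54
67: 38179 = 67·569 + 56
71: 38179 = 71·537 + 52
73: 38179 = 73·523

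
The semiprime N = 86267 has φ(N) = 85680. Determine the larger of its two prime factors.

φ(n) = (p−1)(q−1) = n − (p+q) + 1, so p + q = 86267 − 85680 + 1 = 588.
p and q are the roots of t² − 588t + 86267 = 0.
Discriminant: 588² − 4·86267 = 345744 − 345068 = 676; √676 = 26.
q = (588 − 26)/2 = 281, p = (588 + 26)/2 = 307.
Check: 281 · 307 = 86267.

307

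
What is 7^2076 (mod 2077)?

159

7^1 ≡ 7 (mod 2077)
7^2 ≡ 7^2 = 49 ≡ 49 (mod 2077)
7^4 ≡ 49^2 = 2401 ≡ 324 (mod 2077)
7^8 ≡ 324^2 = 104976 ≡ 1126 (mod 2077)
7^16 ≡ 1126^2 = 1267876 ≡ 906 (mod 2077)
7^32 ≡ 906^2 = 820836 ≡ 421 (mod 2077)
7^64 ≡ 421^2 = 177241 ≡ 696 (mod 2077)
7^128 ≡ 696^2 = 484416 ≡ 475 (mod 2077)
7^256 ≡ 475^2 = 225625 ≡ 1309 (mod 2077)
7^512 ≡ 1309^2 = 1713481 ≡ 2033 (mod 2077)
7^1024 ≡ 2033^2 = 4133089 ≡ 1936 (mod 2077)
7^2048 ≡ 1936^2 = 3748096 ≡ 1188 (mod 2077)
2076 = 2048 + 16 + 8 + 4 in binary powers of 2.
So 7^2076 ≡ 1188 · 906 · 1126 · 324 ≡ 159 (mod 2077).
Since 159 ≠ 1, base 7 is a Fermat witness: 2077 is composite.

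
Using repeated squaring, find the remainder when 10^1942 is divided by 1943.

10^1 ≡ 10 (mod 1943)
10^2 ≡ 10^2 = 100 ≡ 100 (mod 1943)
10^4 ≡ 100^2 = 10000 ≡ 285 (mod 1943)
10^8 ≡ 285^2 = 81225 ≡ 1562 (mod 1943)
10^16 ≡ 1562^2 = 2439844 ≡ 1379 (mod 1943)
10^32 ≡ 1379^2 = 1901641 ≡ 1387 (mod 1943)
10^64 ≡ 1387^2 = 1923769 ≡ 199 (mod 1943)
10^128 ≡ 199^2 = 39601 ≡ 741 (mod 1943)
10^256 ≡ 741^2 = 549081 ≡ 1155 (mod 1943)
10^512 ≡ 1155^2 = 1334025 ≡ 1127 (mod 1943)
10^1024 ≡ 1127^2 = 1270129 ≡ 1350 (mod 1943)
1942 = 1024 + 512 + 256 + 128 + 16 + 4 + 2 in binary powers of 2.
So 10^1942 ≡ 1350 · 1127 · 1155 · 741 · 1379 · 285 · 100 ≡ 992 (mod 1943).
Since 992 ≠ 1, base 10 is a Fermat witness: 1943 is composite.

992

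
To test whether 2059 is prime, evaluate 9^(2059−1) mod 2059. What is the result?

9^1 ≡ 9 (mod 2059)
9^2 ≡ 9^2 = 81 ≡ 81 (mod 2059)
9^4 ≡ 81^2 = 6561 ≡ 384 (mod 2059)
9^8 ≡ 384^2 = 147456 ≡ 1267 (mod 2059)
9^16 ≡ 1267^2 = 1605289 ≡ 1328 (mod 2059)
9^32 ≡ 1328^2 = 1763584 ≡ 1080 (mod 2059)
9^64 ≡ 1080^2 = 1166400 ≡ 1006 (mod 2059)
9^128 ≡ 1006^2 = 1012036 ≡ 1067 (mod 2059)
9^256 ≡ 1067^2 = 1138489 ≡ 1921 (mod 2059)
9^512 ≡ 1921^2 = 3690241 ≡ 513 (mod 2059)
9^1024 ≡ 513^2 = 263169 ≡ 1676 (mod 2059)
9^2048 ≡ 1676^2 = 2808976 ≡ 500 (mod 2059)
2058 = 2048 + 8 + 2 in binary powers of 2.
So 9^2058 ≡ 500 · 1267 · 81 ≡ 1161 (mod 2059).
Since 1161 ≠ 1, base 9 is a Fermat witness: 2059 is composite.

1161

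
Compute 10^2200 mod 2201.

10^1 ≡ 10 (mod 2201)
10^2 ≡ 10^2 = 100 ≡ 100 (mod 2201)
10^4 ≡ 100^2 = 10000 ≡ 1196 (mod 2201)
10^8 ≡ 1196^2 = 1430416 ≡ 1967 (mod 2201)
10^16 ≡ 1967^2 = 3869089 ≡ 1932 (mod 2201)
10^32 ≡ 1932^2 = 3732624 ≡ 1929 (mod 2201)
10^64 ≡ 1929^2 = 3721041 ≡ 1351 (mod 2201)
10^128 ≡ 1351^2 = 1825201 ≡ 572 (mod 2201)
10^256 ≡ 572^2 = 327184 ≡ 1436 (mod 2201)
10^512 ≡ 1436^2 = 2062096 ≡ 1960 (mod 2201)
10^1024 ≡ 1960^2 = 3841600 ≡ 855 (mod 2201)
10^2048 ≡ 855^2 = 731025 ≡ 293 (mod 2201)
2200 = 2048 + 128 + 16 + 8 in binary powers of 2.
So 10^2200 ≡ 293 · 572 · 1932 · 1967 ≡ 1369 (mod 2201).
Since 1369 ≠ 1, base 10 is a Fermat witness: 2201 is composite.

1369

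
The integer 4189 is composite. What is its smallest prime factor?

59

4189 is odd.
Digit sum 22, not divisible by 3.
Ends in 9: not divisible by 5.
7: 4189 = 7·598 + 3
11: 4189 = 11·380 + 9
13: 4189 = 13·322 + 3
17: 4189 = 17·246 + 7
19: 4189 = 19·220 + 9
23: 4189 = 23·182 + 3
29: 4189 = 29·144 + 13
31: 4189 = 31·135 + 4
37: 4189 = 37·113 + 8
41: 4189 = 41·102 + 7
43: 4189 = 43·97 + 18
47: 4189 = 47·89 + 6
53: 4189 = 53·79 + 2
59: 4189 = 59·71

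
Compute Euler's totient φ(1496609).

Factor: 1496609 = 71 · 107 · 197.
φ(1496609) = (71−1) · (107−1) · (197−1) = 70 · 106 · 196 = 1454320.

1454320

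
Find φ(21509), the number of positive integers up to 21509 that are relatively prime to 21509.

Factor: 21509 = 137 · 157.
φ(21509) = (137−1) · (157−1) = 136 · 156 = 21216.

21216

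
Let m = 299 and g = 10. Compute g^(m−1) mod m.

10^1 ≡ 10 (mod 299)
10^2 ≡ 10^2 = 100 ≡ 100 (mod 299)
10^4 ≡ 100^2 = 10000 ≡ 133 (mod 299)
10^8 ≡ 133^2 = 17689 ≡ 48 (mod 299)
10^16 ≡ 48^2 = 2304 ≡ 211 (mod 299)
10^32 ≡ 211^2 = 44521 ≡ 269 (mod 299)
10^64 ≡ 269^2 = 72361 ≡ 3 (mod 299)
10^128 ≡ 3^2 = 9 ≡ 9 (mod 299)
10^256 ≡ 9^2 = 81 ≡ 81 (mod 299)
298 = 256 + 32 + 8 + 2 in binary powers of 2.
So 10^298 ≡ 81 · 269 · 48 · 100 ≡ 289 (mod 299).
Since 289 ≠ 1, base 10 is a Fermat witness: 299 is composite.

289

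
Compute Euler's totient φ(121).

110

Factor: 121 = 11^2.
φ(121) = 11^1·(11−1) = 110.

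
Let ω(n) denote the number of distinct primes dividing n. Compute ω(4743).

3

4743 = 3^2 · 527
527 = 17 · 31
4743 = 3^2 · 17 · 31, which has 3 distinct prime factors.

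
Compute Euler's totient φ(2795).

2016

Factor: 2795 = 5 · 13 · 43.
φ(2795) = (5−1) · (13−1) · (43−1) = 4 · 12 · 42 = 2016.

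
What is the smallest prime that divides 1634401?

37

1634401 is odd.
Digit sum 19, not divisible by 3.
Ends in 1: not divisible by 5.
7: 1634401 = 7·233485 + 6
11: 1634401 = 11·148581 + 10
13: 1634401 = 13·125723 + 2
17: 1634401 = 17·96141 + 4
19: 1634401 = 19·86021 + 2
23: 1634401 = 23·71060 + 21
29: 1634401 = 29·56358 + 19
31: 1634401 = 31·52722 + 19
37: 1634401 = 37·44173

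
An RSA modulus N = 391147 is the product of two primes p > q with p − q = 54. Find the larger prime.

Since p = q + 54, we have 391147 = q(q + 54), so q² + 54q − 391147 = 0.
Discriminant: 54² + 4·391147 = 2916 + 1564588 = 1567504; √1567504 = 1252.
q = (−54 + 1252)/2 = 599, and p = q + 54 = 653.
Check: 599 · 653 = 391147.

653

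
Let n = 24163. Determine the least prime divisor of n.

24163 is odd.
Digit sum 16, not divisible by 3.
Ends in 3: not divisible by 5.
7: 24163 = 7·3451 + 6
11: 24163 = 11·2196 + 7
13: 24163 = 13·1858 + 9
17: 24163 = 17·1421 + 6
19: 24163 = 19·1271 + 14
23: 24163 = 23·1050 + 13
29: 24163 = 29·833 + 6
31: 24163 = 31·779 + 14
37: 24163 = 37·653 + 2
41: 24163 = 41·589 + 14
43: 24163 = 43·561 + 40
47: 24163 = 47·514 + 5
53: 24163 = 53·455 + 48
59: 24163 = 59·409 + 32
61: 24163 = 61·396 + 7
67: 24163 = 67·360 + 43
71: 24163 = 71·340 + 23
73: 24163 = 73·331

73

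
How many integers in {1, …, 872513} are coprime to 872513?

839664

Factor: 872513 = 43 · 103 · 197.
φ(872513) = (43−1) · (103−1) · (197−1) = 42 · 102 · 196 = 839664.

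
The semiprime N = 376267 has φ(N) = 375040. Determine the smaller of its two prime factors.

φ(n) = (p−1)(q−1) = n − (p+q) + 1, so p + q = 376267 − 375040 + 1 = 1228.
p and q are the roots of t² − 1228t + 376267 = 0.
Discriminant: 1228² − 4·376267 = 1507984 − 1505068 = 2916; √2916 = 54.
q = (1228 − 54)/2 = 587, p = (1228 + 54)/2 = 641.
Check: 587 · 641 = 376267.

587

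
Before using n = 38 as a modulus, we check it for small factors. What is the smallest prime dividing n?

38 is even: 2 divides it.

2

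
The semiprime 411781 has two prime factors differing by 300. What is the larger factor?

809

Since p = q + 300, we have 411781 = q(q + 300), so q² + 300q − 411781 = 0.
Discriminant: 300² + 4·411781 = 90000 + 1647124 = 1737124; √1737124 = 1318.
q = (−300 + 1318)/2 = 509, and p = q + 300 = 809.
Check: 509 · 809 = 411781.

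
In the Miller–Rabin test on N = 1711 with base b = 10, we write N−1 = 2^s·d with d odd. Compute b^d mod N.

396

1711 − 1 = 1710 = 2^1 · 855, so d = 855.
10^1 ≡ 10 (mod 1711)
10^2 ≡ 10^2 = 100 ≡ 100 (mod 1711)
10^4 ≡ 100^2 = 10000 ≡ 1445 (mod 1711)
10^8 ≡ 1445^2 = 2088025 ≡ 605 (mod 1711)
10^16 ≡ 605^2 = 366025 ≡ 1582 (mod 1711)
10^32 ≡ 1582^2 = 2502724 ≡ 1242 (mod 1711)
10^64 ≡ 1242^2 = 1542564 ≡ 953 (mod 1711)
10^128 ≡ 953^2 = 908209 ≡ 1379 (mod 1711)
10^256 ≡ 1379^2 = 1901641 ≡ 720 (mod 1711)
10^512 ≡ 720^2 = 518400 ≡ 1678 (mod 1711)
855 = 512 + 256 + 64 + 16 + 4 + 2 + 1 in binary powers of 2.
So 10^855 ≡ 1678 · 720 · 953 · 1582 · 1445 · 100 · 10 ≡ 396 (mod 1711).
Squaring chain: 396; never reaches −1, so base 10 is a Miller–Rabin witness that 1711 is composite.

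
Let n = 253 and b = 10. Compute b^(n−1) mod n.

177

10^1 ≡ 10 (mod 253)
10^2 ≡ 10^2 = 100 ≡ 100 (mod 253)
10^4 ≡ 100^2 = 10000 ≡ 133 (mod 253)
10^8 ≡ 133^2 = 17689 ≡ 232 (mod 253)
10^16 ≡ 232^2 = 53824 ≡ 188 (mod 253)
10^32 ≡ 188^2 = 35344 ≡ 177 (mod 253)
10^64 ≡ 177^2 = 31329 ≡ 210 (mod 253)
10^128 ≡ 210^2 = 44100 ≡ 78 (mod 253)
252 = 128 + 64 + 32 + 16 + 8 + 4 in binary powers of 2.
So 10^252 ≡ 78 · 210 · 177 · 188 · 232 · 133 ≡ 177 (mod 253).
Since 177 ≠ 1, base 10 is a Fermat witness: 253 is composite.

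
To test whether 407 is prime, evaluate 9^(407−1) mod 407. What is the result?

9

9^1 ≡ 9 (mod 407)
9^2 ≡ 9^2 = 81 ≡ 81 (mod 407)
9^4 ≡ 81^2 = 6561 ≡ 49 (mod 407)
9^8 ≡ 49^2 = 2401 ≡ 366 (mod 407)
9^16 ≡ 366^2 = 133956 ≡ 53 (mod 407)
9^32 ≡ 53^2 = 2809 ≡ 367 (mod 407)
9^64 ≡ 367^2 = 134689 ≡ 379 (mod 407)
9^128 ≡ 379^2 = 143641 ≡ 377 (mod 407)
9^256 ≡ 377^2 = 142129 ≡ 86 (mod 407)
406 = 256 + 128 + 16 + 4 + 2 in binary powers of 2.
So 9^406 ≡ 86 · 377 · 53 · 49 · 81 ≡ 9 (mod 407).
Since 9 ≠ 1, base 9 is a Fermat witness: 407 is composite.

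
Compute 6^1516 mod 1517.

556

6^1 ≡ 6 (mod 1517)
6^2 ≡ 6^2 = 36 ≡ 36 (mod 1517)
6^4 ≡ 36^2 = 1296 ≡ 1296 (mod 1517)
6^8 ≡ 1296^2 = 1679616 ≡ 297 (mod 1517)
6^16 ≡ 297^2 = 88209 ≡ 223 (mod 1517)
6^32 ≡ 223^2 = 49729 ≡ 1185 (mod 1517)
6^64 ≡ 1185^2 = 1404225 ≡ 1000 (mod 1517)
6^128 ≡ 1000^2 = 1000000 ≡ 297 (mod 1517)
6^256 ≡ 297^2 = 88209 ≡ 223 (mod 1517)
6^512 ≡ 223^2 = 49729 ≡ 1185 (mod 1517)
6^1024 ≡ 1185^2 = 1404225 ≡ 1000 (mod 1517)
1516 = 1024 + 256 + 128 + 64 + 32 + 8 + 4 in binary powers of 2.
So 6^1516 ≡ 1000 · 223 · 297 · 1000 · 1185 · 297 · 1296 ≡ 556 (mod 1517).
Since 556 ≠ 1, base 6 is a Fermat witness: 1517 is composite.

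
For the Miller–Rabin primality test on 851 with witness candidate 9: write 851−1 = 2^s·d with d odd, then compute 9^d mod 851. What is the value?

851 − 1 = 850 = 2^1 · 425, so d = 425.
9^1 ≡ 9 (mod 851)
9^2 ≡ 9^2 = 81 ≡ 81 (mod 851)
9^4 ≡ 81^2 = 6561 ≡ 604 (mod 851)
9^8 ≡ 604^2 = 364816 ≡ 588 (mod 851)
9^16 ≡ 588^2 = 345744 ≡ 238 (mod 851)
9^32 ≡ 238^2 = 56644 ≡ 478 (mod 851)
9^64 ≡ 478^2 = 228484 ≡ 416 (mod 851)
9^128 ≡ 416^2 = 173056 ≡ 303 (mod 851)
9^256 ≡ 303^2 = 91809 ≡ 752 (mod 851)
425 = 256 + 128 + 32 + 8 + 1 in binary powers of 2.
So 9^425 ≡ 752 · 303 · 478 · 588 · 9 ≡ 303 (mod 851).
Squaring chain: 303; never reaches −1, so base 9 is a Miller–Rabin witness that 851 is composite.

303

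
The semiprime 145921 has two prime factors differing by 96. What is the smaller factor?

337

Since p = q + 96, we have 145921 = q(q + 96), so q² + 96q − 145921 = 0.
Discriminant: 96² + 4·145921 = 9216 + 583684 = 592900; √592900 = 770.
q = (−96 + 770)/2 = 337, and p = q + 96 = 433.
Check: 337 · 433 = 145921.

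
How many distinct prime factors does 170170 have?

170170 = 2 · 85085
85085 = 5 · 17017
17017 = 7 · 2431
2431 = 11 · 221
221 = 13 · 17
170170 = 2 · 5 · 7 · 11 · 13 · 17, which has 6 distinct prime factors.

6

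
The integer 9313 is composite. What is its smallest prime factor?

67

9313 is odd.
Digit sum 16, not divisible by 3.
Ends in 3: not divisible by 5.
7: 9313 = 7·1330 + 3
11: 9313 = 11·846 + 7
13: 9313 = 13·716 + 5
17: 9313 = 17·547 + 14
19: 9313 = 19·490 + 3
23: 9313 = 23·404 + 21
29: 9313 = 29·321 + 4
31: 9313 = 31·300 + 13
37: 9313 = 37·251 + 26
41: 9313 = 41·227 + 6
43: 9313 = 43·216 + 25
47: 9313 = 47·198 + 7
53: 9313 = 53·175 + 38
59: 9313 = 59·157 + 50
61: 9313 = 61·152 + 41
67: 9313 = 67·139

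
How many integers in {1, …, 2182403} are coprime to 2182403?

2131200

Factor: 2182403 = 97 · 149 · 151.
φ(2182403) = (97−1) · (149−1) · (151−1) = 96 · 148 · 150 = 2131200.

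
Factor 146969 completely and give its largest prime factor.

59

146969 = 47 · 3127
3127 = 53 · 59
59 is prime.
So 146969 = 47 · 53 · 59; the largest prime factor is 59.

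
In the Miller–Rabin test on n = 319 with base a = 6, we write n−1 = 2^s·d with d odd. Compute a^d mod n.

178

319 − 1 = 318 = 2^1 · 159, so d = 159.
6^1 ≡ 6 (mod 319)
6^2 ≡ 6^2 = 36 ≡ 36 (mod 319)
6^4 ≡ 36^2 = 1296 ≡ 20 (mod 319)
6^8 ≡ 20^2 = 400 ≡ 81 (mod 319)
6^16 ≡ 81^2 = 6561 ≡ 181 (mod 319)
6^32 ≡ 181^2 = 32761 ≡ 223 (mod 319)
6^64 ≡ 223^2 = 49729 ≡ 284 (mod 319)
6^128 ≡ 284^2 = 80656 ≡ 268 (mod 319)
159 = 128 + 16 + 8 + 4 + 2 + 1 in binary powers of 2.
So 6^159 ≡ 268 · 181 · 81 · 20 · 36 · 6 ≡ 178 (mod 319).
Squaring chain: 178; never reaches −1, so base 6 is a Miller–Rabin witness that 319 is composite.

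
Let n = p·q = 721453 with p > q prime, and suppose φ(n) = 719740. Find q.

743

φ(n) = (p−1)(q−1) = n − (p+q) + 1, so p + q = 721453 − 719740 + 1 = 1714.
p and q are the roots of t² − 1714t + 721453 = 0.
Discriminant: 1714² − 4·721453 = 2937796 − 2885812 = 51984; √51984 = 228.
q = (1714 − 228)/2 = 743, p = (1714 + 228)/2 = 971.
Check: 743 · 971 = 721453.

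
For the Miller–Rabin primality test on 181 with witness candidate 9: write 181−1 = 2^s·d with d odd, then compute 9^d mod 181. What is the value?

1

181 − 1 = 180 = 2^2 · 45, so d = 45.
9^1 ≡ 9 (mod 181)
9^2 ≡ 9^2 = 81 ≡ 81 (mod 181)
9^4 ≡ 81^2 = 6561 ≡ 45 (mod 181)
9^8 ≡ 45^2 = 2025 ≡ 34 (mod 181)
9^16 ≡ 34^2 = 1156 ≡ 70 (mod 181)
9^32 ≡ 70^2 = 4900 ≡ 13 (mod 181)
45 = 32 + 8 + 4 + 1 in binary powers of 2.
So 9^45 ≡ 13 · 34 · 45 · 9 ≡ 1 (mod 181).
Since 9^d ≡ 1 (mod 181), base 9 does not prove 181 composite.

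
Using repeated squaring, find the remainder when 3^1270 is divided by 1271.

893

3^1 ≡ 3 (mod 1271)
3^2 ≡ 3^2 = 9 ≡ 9 (mod 1271)
3^4 ≡ 9^2 = 81 ≡ 81 (mod 1271)
3^8 ≡ 81^2 = 6561 ≡ 206 (mod 1271)
3^16 ≡ 206^2 = 42436 ≡ 493 (mod 1271)
3^32 ≡ 493^2 = 243049 ≡ 288 (mod 1271)
3^64 ≡ 288^2 = 82944 ≡ 329 (mod 1271)
3^128 ≡ 329^2 = 108241 ≡ 206 (mod 1271)
3^256 ≡ 206^2 = 42436 ≡ 493 (mod 1271)
3^512 ≡ 493^2 = 243049 ≡ 288 (mod 1271)
3^1024 ≡ 288^2 = 82944 ≡ 329 (mod 1271)
1270 = 1024 + 128 + 64 + 32 + 16 + 4 + 2 in binary powers of 2.
So 3^1270 ≡ 329 · 206 · 329 · 288 · 493 · 81 · 9 ≡ 893 (mod 1271).
Since 893 ≠ 1, base 3 is a Fermat witness: 1271 is composite.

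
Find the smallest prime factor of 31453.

31453 is odd.
Digit sum 16, not divisible by 3.
Ends in 3: not divisible by 5.
7: 31453 = 7·4493 + 2
11: 31453 = 11·2859 + 4
13: 31453 = 13·2419 + 6
17: 31453 = 17·1850 + 3
19: 31453 = 19·1655 + 8
23: 31453 = 23·1367 + 12
29: 31453 = 29·1084 + 17
31: 31453 = 31·1014 + 19
37: 31453 = 37·850 + 3
41: 31453 = 41·767 + 6
43: 31453 = 43·731 + 20
47: 31453 = 47·669 + 10
53: 31453 = 53·593 + 24
59: 31453 = 59·533 + 6
61: 31453 = 61·515 + 38
67: 31453 = 67·469 + 30
71: 31453 = 71·443

71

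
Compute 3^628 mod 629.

3^1 ≡ 3 (mod 629)
3^2 ≡ 3^2 = 9 ≡ 9 (mod 629)
3^4 ≡ 9^2 = 81 ≡ 81 (mod 629)
3^8 ≡ 81^2 = 6561 ≡ 271 (mod 629)
3^16 ≡ 271^2 = 73441 ≡ 477 (mod 629)
3^32 ≡ 477^2 = 227529 ≡ 460 (mod 629)
3^64 ≡ 460^2 = 211600 ≡ 256 (mod 629)
3^128 ≡ 256^2 = 65536 ≡ 120 (mod 629)
3^256 ≡ 120^2 = 14400 ≡ 562 (mod 629)
3^512 ≡ 562^2 = 315844 ≡ 86 (mod 629)
628 = 512 + 64 + 32 + 16 + 4 in binary powers of 2.
So 3^628 ≡ 86 · 256 · 460 · 477 · 81 ≡ 625 (mod 629).
Since 625 ≠ 1, base 3 is a Fermat witness: 629 is composite.

625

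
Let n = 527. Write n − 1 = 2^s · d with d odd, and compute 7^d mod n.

165

527 − 1 = 526 = 2^1 · 263, so d = 263.
7^1 ≡ 7 (mod 527)
7^2 ≡ 7^2 = 49 ≡ 49 (mod 527)
7^4 ≡ 49^2 = 2401 ≡ 293 (mod 527)
7^8 ≡ 293^2 = 85849 ≡ 475 (mod 527)
7^16 ≡ 475^2 = 225625 ≡ 69 (mod 527)
7^32 ≡ 69^2 = 4761 ≡ 18 (mod 527)
7^64 ≡ 18^2 = 324 ≡ 324 (mod 527)
7^128 ≡ 324^2 = 104976 ≡ 103 (mod 527)
7^256 ≡ 103^2 = 10609 ≡ 69 (mod 527)
263 = 256 + 4 + 2 + 1 in binary powers of 2.
So 7^263 ≡ 69 · 293 · 49 · 7 ≡ 165 (mod 527).
Squaring chain: 165; never reaches −1, so base 7 is a Miller–Rabin witness that 527 is composite.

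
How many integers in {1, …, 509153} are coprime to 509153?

Factor: 509153 = 29 · 97 · 181.
φ(509153) = (29−1) · (97−1) · (181−1) = 28 · 96 · 180 = 483840.

483840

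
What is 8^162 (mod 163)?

8^1 ≡ 8 (mod 163)
8^2 ≡ 8^2 = 64 ≡ 64 (mod 163)
8^4 ≡ 64^2 = 4096 ≡ 21 (mod 163)
8^8 ≡ 21^2 = 441 ≡ 115 (mod 163)
8^16 ≡ 115^2 = 13225 ≡ 22 (mod 163)
8^32 ≡ 22^2 = 484 ≡ 158 (mod 163)
8^64 ≡ 158^2 = 24964 ≡ 25 (mod 163)
8^128 ≡ 25^2 = 625 ≡ 136 (mod 163)
162 = 128 + 32 + 2 in binary powers of 2.
So 8^162 ≡ 136 · 158 · 64 ≡ 1 (mod 163).
Since the result is 1, base 8 gives no evidence that 163 is composite.

1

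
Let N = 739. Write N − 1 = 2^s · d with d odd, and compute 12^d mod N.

738

739 − 1 = 738 = 2^1 · 369, so d = 369.
12^1 ≡ 12 (mod 739)
12^2 ≡ 12^2 = 144 ≡ 144 (mod 739)
12^4 ≡ 144^2 = 20736 ≡ 44 (mod 739)
12^8 ≡ 44^2 = 1936 ≡ 458 (mod 739)
12^16 ≡ 458^2 = 209764 ≡ 627 (mod 739)
12^32 ≡ 627^2 = 393129 ≡ 720 (mod 739)
12^64 ≡ 720^2 = 518400 ≡ 361 (mod 739)
12^128 ≡ 361^2 = 130321 ≡ 257 (mod 739)
12^256 ≡ 257^2 = 66049 ≡ 278 (mod 739)
369 = 256 + 64 + 32 + 16 + 1 in binary powers of 2.
So 12^369 ≡ 278 · 361 · 720 · 627 · 12 ≡ 738 (mod 739).
Since 12^d ≡ 738 (mod 739), base 12 does not prove 739 composite.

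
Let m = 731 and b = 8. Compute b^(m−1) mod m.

8^1 ≡ 8 (mod 731)
8^2 ≡ 8^2 = 64 ≡ 64 (mod 731)
8^4 ≡ 64^2 = 4096 ≡ 441 (mod 731)
8^8 ≡ 441^2 = 194481 ≡ 35 (mod 731)
8^16 ≡ 35^2 = 1225 ≡ 494 (mod 731)
8^32 ≡ 494^2 = 244036 ≡ 613 (mod 731)
8^64 ≡ 613^2 = 375769 ≡ 35 (mod 731)
8^128 ≡ 35^2 = 1225 ≡ 494 (mod 731)
8^256 ≡ 494^2 = 244036 ≡ 613 (mod 731)
8^512 ≡ 613^2 = 375769 ≡ 35 (mod 731)
730 = 512 + 128 + 64 + 16 + 8 + 2 in binary powers of 2.
So 8^730 ≡ 35 · 494 · 35 · 494 · 35 · 64 ≡ 64 (mod 731).
Since 64 ≠ 1, base 8 is a Fermat witness: 731 is composite.

64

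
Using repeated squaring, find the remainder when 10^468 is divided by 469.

10^1 ≡ 10 (mod 469)
10^2 ≡ 10^2 = 100 ≡ 100 (mod 469)
10^4 ≡ 100^2 = 10000 ≡ 151 (mod 469)
10^8 ≡ 151^2 = 22801 ≡ 289 (mod 469)
10^16 ≡ 289^2 = 83521 ≡ 39 (mod 469)
10^32 ≡ 39^2 = 1521 ≡ 114 (mod 469)
10^64 ≡ 114^2 = 12996 ≡ 333 (mod 469)
10^128 ≡ 333^2 = 110889 ≡ 205 (mod 469)
10^256 ≡ 205^2 = 42025 ≡ 284 (mod 469)
468 = 256 + 128 + 64 + 16 + 4 in binary powers of 2.
So 10^468 ≡ 284 · 205 · 333 · 39 · 151 ≡ 92 (mod 469).
Since 92 ≠ 1, base 10 is a Fermat witness: 469 is composite.

92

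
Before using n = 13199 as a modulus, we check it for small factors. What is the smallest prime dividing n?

67

13199 is odd.
Digit sum 23, not divisible by 3.
Ends in 9: not divisible by 5.
7: 13199 = 7·1885 + 4
11: 13199 = 11·1199 + 10
13: 13199 = 13·1015 + 4
17: 13199 = 17·776 + 7
19: 13199 = 19·694 + 13
23: 13199 = 23·573 + 20
29: 13199 = 29·455 + 4
31: 13199 = 31·425 + 24
37: 13199 = 37·356 + 27
41: 13199 = 41·321 + 38
43: 13199 = 43·306 + 41
47: 13199 = 47·280 + 39
53: 13199 = 53·249 + 2
59: 13199 = 59·223 + 42
61: 13199 = 61·216 + 23
67: 13199 = 67·197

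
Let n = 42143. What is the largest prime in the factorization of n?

42143 = 17 · 2479
2479 = 37 · 67
67 is prime.
So 42143 = 17 · 37 · 67; the largest prime factor is 67.

67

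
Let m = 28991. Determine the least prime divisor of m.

28991 is odd.
Digit sum 29, not divisible by 3.
Ends in 1: not divisible by 5.
7: 28991 = 7·4141 + 4
11: 28991 = 11·2635 + 6
13: 28991 = 13·2230 + 1
17: 28991 = 17·1705 + 6
19: 28991 = 19·1525 + 16
23: 28991 = 23·1260 + 11
29: 28991 = 29·999 + 20
31: 28991 = 31·935 + 6
37: 28991 = 37·783 + 20
41: 28991 = 41·707 + 4
43: 28991 = 43·674 + 9
47: 28991 = 47·616 + 39
53: 28991 = 53·547

53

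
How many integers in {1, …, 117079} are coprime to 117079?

Factor: 117079 = 17 · 71 · 97.
φ(117079) = (17−1) · (71−1) · (97−1) = 16 · 70 · 96 = 107520.

107520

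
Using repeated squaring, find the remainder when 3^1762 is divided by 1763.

583

3^1 ≡ 3 (mod 1763)
3^2 ≡ 3^2 = 9 ≡ 9 (mod 1763)
3^4 ≡ 9^2 = 81 ≡ 81 (mod 1763)
3^8 ≡ 81^2 = 6561 ≡ 1272 (mod 1763)
3^16 ≡ 1272^2 = 1617984 ≡ 1313 (mod 1763)
3^32 ≡ 1313^2 = 1723969 ≡ 1518 (mod 1763)
3^64 ≡ 1518^2 = 2304324 ≡ 83 (mod 1763)
3^128 ≡ 83^2 = 6889 ≡ 1600 (mod 1763)
3^256 ≡ 1600^2 = 2560000 ≡ 124 (mod 1763)
3^512 ≡ 124^2 = 15376 ≡ 1272 (mod 1763)
3^1024 ≡ 1272^2 = 1617984 ≡ 1313 (mod 1763)
1762 = 1024 + 512 + 128 + 64 + 32 + 2 in binary powers of 2.
So 3^1762 ≡ 1313 · 1272 · 1600 · 83 · 1518 · 9 ≡ 583 (mod 1763).
Since 583 ≠ 1, base 3 is a Fermat witness: 1763 is composite.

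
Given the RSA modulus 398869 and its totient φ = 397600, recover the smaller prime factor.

569

φ(n) = (p−1)(q−1) = n − (p+q) + 1, so p + q = 398869 − 397600 + 1 = 1270.
p and q are the roots of t² − 1270t + 398869 = 0.
Discriminant: 1270² − 4·398869 = 1612900 − 1595476 = 17424; √17424 = 132.
q = (1270 − 132)/2 = 569, p = (1270 + 132)/2 = 701.
Check: 569 · 701 = 398869.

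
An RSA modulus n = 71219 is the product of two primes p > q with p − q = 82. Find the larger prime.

Since p = q + 82, we have 71219 = q(q + 82), so q² + 82q − 71219 = 0.
Discriminant: 82² + 4·71219 = 6724 + 284876 = 291600; √291600 = 540.
q = (−82 + 540)/2 = 229, and p = q + 82 = 311.
Check: 229 · 311 = 71219.

311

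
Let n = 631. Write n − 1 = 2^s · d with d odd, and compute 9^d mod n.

631 − 1 = 630 = 2^1 · 315, so d = 315.
9^1 ≡ 9 (mod 631)
9^2 ≡ 9^2 = 81 ≡ 81 (mod 631)
9^4 ≡ 81^2 = 6561 ≡ 251 (mod 631)
9^8 ≡ 251^2 = 63001 ≡ 532 (mod 631)
9^16 ≡ 532^2 = 283024 ≡ 336 (mod 631)
9^32 ≡ 336^2 = 112896 ≡ 578 (mod 631)
9^64 ≡ 578^2 = 334084 ≡ 285 (mod 631)
9^128 ≡ 285^2 = 81225 ≡ 457 (mod 631)
9^256 ≡ 457^2 = 208849 ≡ 619 (mod 631)
315 = 256 + 32 + 16 + 8 + 2 + 1 in binary powers of 2.
So 9^315 ≡ 619 · 578 · 336 · 532 · 81 · 9 ≡ 1 (mod 631).
Since 9^d ≡ 1 (mod 631), base 9 does not prove 631 composite.

1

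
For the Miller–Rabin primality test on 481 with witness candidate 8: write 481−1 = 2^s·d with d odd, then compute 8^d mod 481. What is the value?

31

481 − 1 = 480 = 2^5 · 15, so d = 15.
8^1 ≡ 8 (mod 481)
8^2 ≡ 8^2 = 64 ≡ 64 (mod 481)
8^4 ≡ 64^2 = 4096 ≡ 248 (mod 481)
8^8 ≡ 248^2 = 61504 ≡ 417 (mod 481)
15 = 8 + 4 + 2 + 1 in binary powers of 2.
So 8^15 ≡ 417 · 248 · 64 · 8 ≡ 31 (mod 481).
Squaring chain: 31 → 480 → 1 → 1 → 1; reaches −1, so base 8 does not prove 481 composite.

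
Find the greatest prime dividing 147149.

97

147149 = 37 · 3977
3977 = 41 · 97
97 is prime.
So 147149 = 37 · 41 · 97; the largest prime factor is 97.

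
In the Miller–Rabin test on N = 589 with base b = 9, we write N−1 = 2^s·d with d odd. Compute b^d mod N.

589 − 1 = 588 = 2^2 · 147, so d = 147.
9^1 ≡ 9 (mod 589)
9^2 ≡ 9^2 = 81 ≡ 81 (mod 589)
9^4 ≡ 81^2 = 6561 ≡ 82 (mod 589)
9^8 ≡ 82^2 = 6724 ≡ 245 (mod 589)
9^16 ≡ 245^2 = 60025 ≡ 536 (mod 589)
9^32 ≡ 536^2 = 287296 ≡ 453 (mod 589)
9^64 ≡ 453^2 = 205209 ≡ 237 (mod 589)
9^128 ≡ 237^2 = 56169 ≡ 214 (mod 589)
147 = 128 + 16 + 2 + 1 in binary powers of 2.
So 9^147 ≡ 214 · 536 · 81 · 9 ≡ 64 (mod 589).
Squaring chain: 64 → 562; never reaches −1, so base 9 is a Miller–Rabin witness that 589 is composite.

64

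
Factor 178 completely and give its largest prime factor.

89

178 = 2 · 89
89 is prime.
So 178 = 2 · 89; the largest prime factor is 89.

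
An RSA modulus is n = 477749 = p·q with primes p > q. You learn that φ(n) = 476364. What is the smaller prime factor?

643

φ(n) = (p−1)(q−1) = n − (p+q) + 1, so p + q = 477749 − 476364 + 1 = 1386.
p and q are the roots of t² − 1386t + 477749 = 0.
Discriminant: 1386² − 4·477749 = 1920996 − 1910996 = 10000; √10000 = 100.
q = (1386 − 100)/2 = 643, p = (1386 + 100)/2 = 743.
Check: 643 · 743 = 477749.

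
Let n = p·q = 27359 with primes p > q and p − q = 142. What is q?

109

Since p = q + 142, we have 27359 = q(q + 142), so q² + 142q − 27359 = 0.
Discriminant: 142² + 4·27359 = 20164 + 109436 = 129600; √129600 = 360.
q = (−142 + 360)/2 = 109, and p = q + 142 = 251.
Check: 109 · 251 = 27359.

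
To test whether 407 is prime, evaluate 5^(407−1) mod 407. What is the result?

104

5^1 ≡ 5 (mod 407)
5^2 ≡ 5^2 = 25 ≡ 25 (mod 407)
5^4 ≡ 25^2 = 625 ≡ 218 (mod 407)
5^8 ≡ 218^2 = 47524 ≡ 312 (mod 407)
5^16 ≡ 312^2 = 97344 ≡ 71 (mod 407)
5^32 ≡ 71^2 = 5041 ≡ 157 (mod 407)
5^64 ≡ 157^2 = 24649 ≡ 229 (mod 407)
5^128 ≡ 229^2 = 52441 ≡ 345 (mod 407)
5^256 ≡ 345^2 = 119025 ≡ 181 (mod 407)
406 = 256 + 128 + 16 + 4 + 2 in binary powers of 2.
So 5^406 ≡ 181 · 345 · 71 · 218 · 25 ≡ 104 (mod 407).
Since 104 ≠ 1, base 5 is a Fermat witness: 407 is composite.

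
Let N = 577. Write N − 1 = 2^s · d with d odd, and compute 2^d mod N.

512

577 − 1 = 576 = 2^6 · 9, so d = 9.
2^1 ≡ 2 (mod 577)
2^2 ≡ 2^2 = 4 ≡ 4 (mod 577)
2^4 ≡ 4^2 = 16 ≡ 16 (mod 577)
2^8 ≡ 16^2 = 256 ≡ 256 (mod 577)
9 = 8 + 1 in binary powers of 2.
So 2^9 ≡ 256 · 2 ≡ 512 (mod 577).
Squaring chain: 512 → 186 → 553 → 576 → 1 → 1; reaches −1, so base 2 does not prove 577 composite.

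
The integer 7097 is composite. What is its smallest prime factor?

47

7097 is odd.
Digit sum 23, not divisible by 3.
Ends in 7: not divisible by 5.
7: 7097 = 7·1013 + 6
11: 7097 = 11·645 + 2
13: 7097 = 13·545 + 12
17: 7097 = 17·417 + 8
19: 7097 = 19·373 + 10
23: 7097 = 23·308 + 13
29: 7097 = 29·244 + 21
31: 7097 = 31·228 + 29
37: 7097 = 37·191 + 30
41: 7097 = 41·173 + 4
43: 7097 = 43·165 + 2
47: 7097 = 47·151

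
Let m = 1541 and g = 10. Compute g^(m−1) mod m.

10^1 ≡ 10 (mod 1541)
10^2 ≡ 10^2 = 100 ≡ 100 (mod 1541)
10^4 ≡ 100^2 = 10000 ≡ 754 (mod 1541)
10^8 ≡ 754^2 = 568516 ≡ 1428 (mod 1541)
10^16 ≡ 1428^2 = 2039184 ≡ 441 (mod 1541)
10^32 ≡ 441^2 = 194481 ≡ 315 (mod 1541)
10^64 ≡ 315^2 = 99225 ≡ 601 (mod 1541)
10^128 ≡ 601^2 = 361201 ≡ 607 (mod 1541)
10^256 ≡ 607^2 = 368449 ≡ 150 (mod 1541)
10^512 ≡ 150^2 = 22500 ≡ 926 (mod 1541)
10^1024 ≡ 926^2 = 857476 ≡ 680 (mod 1541)
1540 = 1024 + 512 + 4 in binary powers of 2.
So 10^1540 ≡ 680 · 926 · 754 ≡ 1243 (mod 1541).
Since 1243 ≠ 1, base 10 is a Fermat witness: 1541 is composite.

1243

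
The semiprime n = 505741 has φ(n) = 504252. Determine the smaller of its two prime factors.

φ(n) = (p−1)(q−1) = n − (p+q) + 1, so p + q = 505741 − 504252 + 1 = 1490.
p and q are the roots of t² − 1490t + 505741 = 0.
Discriminant: 1490² − 4·505741 = 2220100 − 2022964 = 197136; √197136 = 444.
q = (1490 − 444)/2 = 523, p = (1490 + 444)/2 = 967.
Check: 523 · 967 = 505741.

523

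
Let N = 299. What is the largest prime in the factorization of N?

299 = 13 · 23
23 is prime.
So 299 = 13 · 23; the largest prime factor is 23.

23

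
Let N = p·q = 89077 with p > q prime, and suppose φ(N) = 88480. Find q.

281

φ(n) = (p−1)(q−1) = n − (p+q) + 1, so p + q = 89077 − 88480 + 1 = 598.
p and q are the roots of t² − 598t + 89077 = 0.
Discriminant: 598² − 4·89077 = 357604 − 356308 = 1296; √1296 = 36.
q = (598 − 36)/2 = 281, p = (598 + 36)/2 = 317.
Check: 281 · 317 = 89077.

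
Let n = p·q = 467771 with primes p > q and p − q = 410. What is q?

509

Since p = q + 410, we have 467771 = q(q + 410), so q² + 410q − 467771 = 0.
Discriminant: 410² + 4·467771 = 168100 + 1871084 = 2039184; √2039184 = 1428.
q = (−410 + 1428)/2 = 509, and p = q + 410 = 919.
Check: 509 · 919 = 467771.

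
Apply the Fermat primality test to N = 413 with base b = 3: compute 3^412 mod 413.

375

3^1 ≡ 3 (mod 413)
3^2 ≡ 3^2 = 9 ≡ 9 (mod 413)
3^4 ≡ 9^2 = 81 ≡ 81 (mod 413)
3^8 ≡ 81^2 = 6561 ≡ 366 (mod 413)
3^16 ≡ 366^2 = 133956 ≡ 144 (mod 413)
3^32 ≡ 144^2 = 20736 ≡ 86 (mod 413)
3^64 ≡ 86^2 = 7396 ≡ 375 (mod 413)
3^128 ≡ 375^2 = 140625 ≡ 205 (mod 413)
3^256 ≡ 205^2 = 42025 ≡ 312 (mod 413)
412 = 256 + 128 + 16 + 8 + 4 in binary powers of 2.
So 3^412 ≡ 312 · 205 · 144 · 366 · 81 ≡ 375 (mod 413).
Since 375 ≠ 1, base 3 is a Fermat witness: 413 is composite.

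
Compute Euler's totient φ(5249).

5040

Factor: 5249 = 29 · 181.
φ(5249) = (29−1) · (181−1) = 28 · 180 = 5040.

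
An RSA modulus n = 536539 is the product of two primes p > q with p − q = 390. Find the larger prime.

Since p = q + 390, we have 536539 = q(q + 390), so q² + 390q − 536539 = 0.
Discriminant: 390² + 4·536539 = 152100 + 2146156 = 2298256; √2298256 = 1516.
q = (−390 + 1516)/2 = 563, and p = q + 390 = 953.
Check: 563 · 953 = 536539.

953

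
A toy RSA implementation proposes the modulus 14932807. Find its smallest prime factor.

73

14932807 is odd.
Digit sum 34, not divisible by 3.
Ends in 7: not divisible by 5.
7: 14932807 = 7·2133258 + 1
11: 14932807 = 11·1357527 + 10
13: 14932807 = 13·1148677 + 6
17: 14932807 = 17·878400 + 7
19: 14932807 = 19·785937 + 4
23: 14932807 = 23·649252 + 11
29: 14932807 = 29·514924 + 11
31: 14932807 = 31·481703 + 14
37: 14932807 = 37·403589 + 14
41: 14932807 = 41·364214 + 33
43: 14932807 = 43·347274 + 25
47: 14932807 = 47·317719 + 14
53: 14932807 = 53·281751 + 4
59: 14932807 = 59·253098 + 25
61: 14932807 = 61·244800 + 7
67: 14932807 = 67·222877 + 48
71: 14932807 = 71·210321 + 16
73: 14932807 = 73·204559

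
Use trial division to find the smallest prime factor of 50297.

50297 is odd.
Digit sum 23, not divisible by 3.
Ends in 7: not divisible by 5.
7: 50297 = 7·7185 + 2
11: 50297 = 11·4572 + 5
13: 50297 = 13·3869

13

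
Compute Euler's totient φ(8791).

Factor: 8791 = 59 · 149.
φ(8791) = (59−1) · (149−1) = 58 · 148 = 8584.

8584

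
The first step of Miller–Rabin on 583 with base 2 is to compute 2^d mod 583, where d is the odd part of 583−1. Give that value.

233

583 − 1 = 582 = 2^1 · 291, so d = 291.
2^1 ≡ 2 (mod 583)
2^2 ≡ 2^2 = 4 ≡ 4 (mod 583)
2^4 ≡ 4^2 = 16 ≡ 16 (mod 583)
2^8 ≡ 16^2 = 256 ≡ 256 (mod 583)
2^16 ≡ 256^2 = 65536 ≡ 240 (mod 583)
2^32 ≡ 240^2 = 57600 ≡ 466 (mod 583)
2^64 ≡ 466^2 = 217156 ≡ 280 (mod 583)
2^128 ≡ 280^2 = 78400 ≡ 278 (mod 583)
2^256 ≡ 278^2 = 77284 ≡ 328 (mod 583)
291 = 256 + 32 + 2 + 1 in binary powers of 2.
So 2^291 ≡ 328 · 466 · 4 · 2 ≡ 233 (mod 583).
Squaring chain: 233; never reaches −1, so base 2 is a Miller–Rabin witness that 583 is composite.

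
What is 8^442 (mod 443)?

1

8^1 ≡ 8 (mod 443)
8^2 ≡ 8^2 = 64 ≡ 64 (mod 443)
8^4 ≡ 64^2 = 4096 ≡ 109 (mod 443)
8^8 ≡ 109^2 = 11881 ≡ 363 (mod 443)
8^16 ≡ 363^2 = 131769 ≡ 198 (mod 443)
8^32 ≡ 198^2 = 39204 ≡ 220 (mod 443)
8^64 ≡ 220^2 = 48400 ≡ 113 (mod 443)
8^128 ≡ 113^2 = 12769 ≡ 365 (mod 443)
8^256 ≡ 365^2 = 133225 ≡ 325 (mod 443)
442 = 256 + 128 + 32 + 16 + 8 + 2 in binary powers of 2.
So 8^442 ≡ 325 · 365 · 220 · 198 · 363 · 64 ≡ 1 (mod 443).
Since the result is 1, base 8 gives no evidence that 443 is composite.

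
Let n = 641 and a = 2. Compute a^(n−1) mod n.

1

2^1 ≡ 2 (mod 641)
2^2 ≡ 2^2 = 4 ≡ 4 (mod 641)
2^4 ≡ 4^2 = 16 ≡ 16 (mod 641)
2^8 ≡ 16^2 = 256 ≡ 256 (mod 641)
2^16 ≡ 256^2 = 65536 ≡ 154 (mod 641)
2^32 ≡ 154^2 = 23716 ≡ 640 (mod 641)
2^64 ≡ 640^2 = 409600 ≡ 1 (mod 641)
2^128 ≡ 1^2 = 1 ≡ 1 (mod 641)
2^256 ≡ 1^2 = 1 ≡ 1 (mod 641)
2^512 ≡ 1^2 = 1 ≡ 1 (mod 641)
640 = 512 + 128 in binary powers of 2.
So 2^640 ≡ 1 · 1 ≡ 1 (mod 641).
Since the result is 1, base 2 gives no evidence that 641 is composite.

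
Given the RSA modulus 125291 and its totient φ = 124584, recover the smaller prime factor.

349

φ(n) = (p−1)(q−1) = n − (p+q) + 1, so p + q = 125291 − 124584 + 1 = 708.
p and q are the roots of t² − 708t + 125291 = 0.
Discriminant: 708² − 4·125291 = 501264 − 501164 = 100; √100 = 10.
q = (708 − 10)/2 = 349, p = (708 + 10)/2 = 359.
Check: 349 · 359 = 125291.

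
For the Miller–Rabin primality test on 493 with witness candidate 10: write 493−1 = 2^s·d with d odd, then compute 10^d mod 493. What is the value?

292

493 − 1 = 492 = 2^2 · 123, so d = 123.
10^1 ≡ 10 (mod 493)
10^2 ≡ 10^2 = 100 ≡ 100 (mod 493)
10^4 ≡ 100^2 = 10000 ≡ 140 (mod 493)
10^8 ≡ 140^2 = 19600 ≡ 373 (mod 493)
10^16 ≡ 373^2 = 139129 ≡ 103 (mod 493)
10^32 ≡ 103^2 = 10609 ≡ 256 (mod 493)
10^64 ≡ 256^2 = 65536 ≡ 460 (mod 493)
123 = 64 + 32 + 16 + 8 + 2 + 1 in binary powers of 2.
So 10^123 ≡ 460 · 256 · 103 · 373 · 100 · 10 ≡ 292 (mod 493).
Squaring chain: 292 → 468; never reaches −1, so base 10 is a Miller–Rabin witness that 493 is composite.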